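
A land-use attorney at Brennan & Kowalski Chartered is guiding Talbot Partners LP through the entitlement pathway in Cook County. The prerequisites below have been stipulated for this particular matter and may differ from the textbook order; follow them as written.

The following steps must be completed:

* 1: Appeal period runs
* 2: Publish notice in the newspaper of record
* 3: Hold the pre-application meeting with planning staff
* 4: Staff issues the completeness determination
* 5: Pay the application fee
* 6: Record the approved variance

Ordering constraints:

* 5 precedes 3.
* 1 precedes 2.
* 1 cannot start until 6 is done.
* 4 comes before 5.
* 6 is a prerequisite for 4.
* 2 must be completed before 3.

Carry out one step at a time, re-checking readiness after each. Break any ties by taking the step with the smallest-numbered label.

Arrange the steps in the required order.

6 1 2 4 5 3

6 is the only step with nothing outstanding, so it goes first.
Now 1 and 4 have their prerequisites met. 1 has the earlier label, so 1 next.
2 now also ready, so the ready set is {2, 4}; 2 has the earlier label → 2.
Next only 4 has its prerequisites met → 4.
That leaves 5 as the only ready step → 5.
3 needed 2 and 5, now all done → 3.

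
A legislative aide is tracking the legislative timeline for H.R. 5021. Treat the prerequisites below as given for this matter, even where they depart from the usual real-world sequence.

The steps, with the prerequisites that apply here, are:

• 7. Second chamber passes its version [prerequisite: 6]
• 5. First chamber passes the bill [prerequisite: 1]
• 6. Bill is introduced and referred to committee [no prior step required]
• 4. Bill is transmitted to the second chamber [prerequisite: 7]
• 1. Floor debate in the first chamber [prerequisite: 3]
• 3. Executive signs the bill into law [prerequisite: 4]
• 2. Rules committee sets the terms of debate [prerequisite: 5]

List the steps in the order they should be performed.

6 has no prerequisites → 6 first.
7 is the only step now ready → 7.
4 is the only step now ready → 4.
3 is the only step now ready → 3.
1 needed 3, now all done → 1.
That leaves 5 as the only ready step → 5.
2 needed 5, now all done → 2.

6, 7, 4, 3, 1, 5, 2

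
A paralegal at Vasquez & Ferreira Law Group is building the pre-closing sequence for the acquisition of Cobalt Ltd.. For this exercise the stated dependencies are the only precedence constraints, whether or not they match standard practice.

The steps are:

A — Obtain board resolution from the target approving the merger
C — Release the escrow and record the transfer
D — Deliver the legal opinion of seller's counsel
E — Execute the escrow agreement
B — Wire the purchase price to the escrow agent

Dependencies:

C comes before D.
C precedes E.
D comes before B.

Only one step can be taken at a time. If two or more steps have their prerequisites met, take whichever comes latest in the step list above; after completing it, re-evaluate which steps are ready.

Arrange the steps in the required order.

C, E, D, B, A

Nothing is required for C and A. C is listed later → C first.
E, D and A are all available; E is listed later → E.
D and A are both available; D is listed later → D.
B now also ready, so the ready set is {B, A}; B is listed later → B.
Next only A has its prerequisites met → A.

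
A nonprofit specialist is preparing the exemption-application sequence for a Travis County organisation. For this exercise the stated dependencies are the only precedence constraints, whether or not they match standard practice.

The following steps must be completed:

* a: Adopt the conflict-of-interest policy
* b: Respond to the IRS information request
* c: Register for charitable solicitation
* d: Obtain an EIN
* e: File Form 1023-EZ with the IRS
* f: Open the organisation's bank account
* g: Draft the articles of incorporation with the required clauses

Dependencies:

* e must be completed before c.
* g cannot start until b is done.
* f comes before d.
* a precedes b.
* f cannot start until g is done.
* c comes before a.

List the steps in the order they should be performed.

e has no prerequisites → e first.
Next only c has its prerequisites met → c.
That leaves a as the only ready step → a.
b needed a, now all done → b.
g is the only step now ready → g.
Next only f has its prerequisites met → f.
d is the only step now ready → d.

e c a b g f d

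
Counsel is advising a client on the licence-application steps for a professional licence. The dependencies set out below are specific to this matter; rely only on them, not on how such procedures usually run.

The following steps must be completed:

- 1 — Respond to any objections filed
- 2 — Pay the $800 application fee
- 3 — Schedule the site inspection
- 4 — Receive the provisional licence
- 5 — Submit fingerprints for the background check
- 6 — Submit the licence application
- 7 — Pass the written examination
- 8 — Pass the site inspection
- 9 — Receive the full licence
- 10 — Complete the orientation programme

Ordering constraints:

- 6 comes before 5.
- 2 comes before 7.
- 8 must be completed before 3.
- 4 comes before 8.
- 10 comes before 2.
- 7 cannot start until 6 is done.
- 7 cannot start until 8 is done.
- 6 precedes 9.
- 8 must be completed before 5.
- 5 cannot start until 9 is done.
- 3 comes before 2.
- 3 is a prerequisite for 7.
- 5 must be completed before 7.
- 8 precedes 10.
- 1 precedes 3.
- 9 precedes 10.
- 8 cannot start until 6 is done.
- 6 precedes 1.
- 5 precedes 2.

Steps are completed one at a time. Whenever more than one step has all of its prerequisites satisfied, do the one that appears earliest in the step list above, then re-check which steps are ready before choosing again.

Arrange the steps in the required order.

4, 6, 1, 8, 3, 9, 5, 10, 2, 7

Nothing is required for 4 and 6. 4 is listed earlier → 4 first.
Next only 6 has its prerequisites met → 6.
1, 8 and 9 are all available; 1 is listed earlier → 1.
8 and 9 are both available; 8 is listed earlier → 8.
3 now also ready, so the ready set is {3, 9}; 3 is listed earlier → 3.
9 needed 6, now all done → 9.
Ready: 5 and 10. 5 is listed earlier → 5.
10 needed 8 and 9, now all done → 10.
Next only 2 has its prerequisites met → 2.
7 needed 2, 3, 5, 6 and 8, now all done → 7.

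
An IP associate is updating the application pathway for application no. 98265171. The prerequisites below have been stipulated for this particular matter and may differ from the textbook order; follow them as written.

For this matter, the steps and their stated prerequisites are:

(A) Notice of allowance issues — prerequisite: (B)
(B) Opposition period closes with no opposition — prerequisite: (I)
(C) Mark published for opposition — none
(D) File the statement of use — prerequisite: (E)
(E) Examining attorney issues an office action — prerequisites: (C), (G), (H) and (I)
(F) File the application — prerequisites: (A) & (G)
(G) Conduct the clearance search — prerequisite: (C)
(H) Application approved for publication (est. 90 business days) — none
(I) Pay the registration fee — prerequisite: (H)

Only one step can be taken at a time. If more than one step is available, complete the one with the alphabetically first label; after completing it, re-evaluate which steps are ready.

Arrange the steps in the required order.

(C), (G), (H), (I), (B), (A), (E), (D), (F)

(C) and (H) have no prerequisites; (C) has the earlier label, so (C) is first.
(G) and (H) are both available; (G) has the earlier label → (G).
That leaves (H) as the only ready step → (H).
(I) needed (H), now all done → (I).
Ready: (B) and (E). (B) has the earlier label → (B).
(A) and (E) are both available; (A) has the earlier label → (A).
(F) now also ready, so the ready set is {(E), (F)}; (E) has the earlier label → (E).
(D) now also ready, so the ready set is {(D), (F)}; (D) has the earlier label → (D).
(F) needed (A) and (G), now all done → (F).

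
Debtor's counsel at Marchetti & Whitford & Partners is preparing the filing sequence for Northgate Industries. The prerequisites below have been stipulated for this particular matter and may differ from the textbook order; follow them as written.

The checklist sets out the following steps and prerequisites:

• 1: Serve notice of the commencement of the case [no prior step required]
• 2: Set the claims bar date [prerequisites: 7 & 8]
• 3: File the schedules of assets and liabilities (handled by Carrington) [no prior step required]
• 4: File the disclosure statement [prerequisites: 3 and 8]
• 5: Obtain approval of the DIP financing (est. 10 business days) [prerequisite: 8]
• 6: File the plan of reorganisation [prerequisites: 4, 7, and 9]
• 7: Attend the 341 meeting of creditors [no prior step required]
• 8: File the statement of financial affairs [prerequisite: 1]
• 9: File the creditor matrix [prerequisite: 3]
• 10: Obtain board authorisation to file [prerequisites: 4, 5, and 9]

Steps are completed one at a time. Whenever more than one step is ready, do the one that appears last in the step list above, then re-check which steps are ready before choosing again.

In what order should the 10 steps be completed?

7, 3, 9, 1, 8, 5, 4, 10, 6, 2

7, 3 and 1 have no prerequisites; 7 is listed later, so 7 is first.
Now 3 and 1 have their prerequisites met. 3 is listed later, so 3 next.
Ready: 9 and 1. 9 is listed later → 9.
That leaves 1 as the only ready step → 1.
8 is the only step now ready → 8.
Ready: 5, 4 and 2. 5 is listed later → 5.
Now 4 and 2 have their prerequisites met. 4 is listed later, so 4 next.
10 and 6 now also ready, so the ready set is {10, 6, 2}; 10 is listed later → 10.
Ready: 6 and 2. 6 is listed later → 6.
Next only 2 has its prerequisites met → 2.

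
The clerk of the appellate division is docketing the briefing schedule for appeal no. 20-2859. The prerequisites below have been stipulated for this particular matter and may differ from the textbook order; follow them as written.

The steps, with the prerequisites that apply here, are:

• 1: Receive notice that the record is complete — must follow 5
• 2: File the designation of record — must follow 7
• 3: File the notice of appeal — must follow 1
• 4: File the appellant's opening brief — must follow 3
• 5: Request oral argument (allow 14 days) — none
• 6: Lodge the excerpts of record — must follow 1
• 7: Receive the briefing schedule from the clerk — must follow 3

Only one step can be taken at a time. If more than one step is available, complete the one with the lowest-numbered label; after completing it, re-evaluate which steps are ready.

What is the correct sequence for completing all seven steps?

5 has no prerequisites → 5 first.
1 needed 5, now all done → 1.
3 and 6 are both available; 3 has the earlier label → 3.
4 and 7 now also ready, so the ready set is {4, 6, 7}; 4 has the earlier label → 4.
Ready: 6 and 7. 6 has the earlier label → 6.
7 needed 3, now all done → 7.
2 needed 7, now all done → 2.

5, 1, 3, 4, 6, 7, 2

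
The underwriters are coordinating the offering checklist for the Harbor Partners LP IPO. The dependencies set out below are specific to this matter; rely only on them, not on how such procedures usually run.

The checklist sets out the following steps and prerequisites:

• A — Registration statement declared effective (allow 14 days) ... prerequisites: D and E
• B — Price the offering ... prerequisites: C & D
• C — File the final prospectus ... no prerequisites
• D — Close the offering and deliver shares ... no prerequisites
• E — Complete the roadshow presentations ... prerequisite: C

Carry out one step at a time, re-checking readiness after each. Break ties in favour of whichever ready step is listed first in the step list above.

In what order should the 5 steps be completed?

C, D, B, E, A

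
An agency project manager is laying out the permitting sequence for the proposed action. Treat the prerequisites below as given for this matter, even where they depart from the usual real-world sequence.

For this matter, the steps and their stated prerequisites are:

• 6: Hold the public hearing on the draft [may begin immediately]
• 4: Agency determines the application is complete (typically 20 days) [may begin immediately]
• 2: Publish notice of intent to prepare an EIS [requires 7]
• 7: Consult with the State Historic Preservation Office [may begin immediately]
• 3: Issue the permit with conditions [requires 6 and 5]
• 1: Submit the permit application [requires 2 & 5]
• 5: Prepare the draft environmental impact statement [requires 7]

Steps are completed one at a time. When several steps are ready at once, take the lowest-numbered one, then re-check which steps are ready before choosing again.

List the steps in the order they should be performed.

Nothing is required for 4, 6 and 7. 4 has the earlier label → 4 first.
Ready: 6 and 7. 6 has the earlier label → 6.
7 is the only step now ready → 7.
2 and 5 are both available; 2 has the earlier label → 2.
5 is the only step now ready → 5.
1 and 3 are both available; 1 has the earlier label → 1.
That leaves 3 as the only ready step → 3.

4, 6, 7, 2, 5, 1, 3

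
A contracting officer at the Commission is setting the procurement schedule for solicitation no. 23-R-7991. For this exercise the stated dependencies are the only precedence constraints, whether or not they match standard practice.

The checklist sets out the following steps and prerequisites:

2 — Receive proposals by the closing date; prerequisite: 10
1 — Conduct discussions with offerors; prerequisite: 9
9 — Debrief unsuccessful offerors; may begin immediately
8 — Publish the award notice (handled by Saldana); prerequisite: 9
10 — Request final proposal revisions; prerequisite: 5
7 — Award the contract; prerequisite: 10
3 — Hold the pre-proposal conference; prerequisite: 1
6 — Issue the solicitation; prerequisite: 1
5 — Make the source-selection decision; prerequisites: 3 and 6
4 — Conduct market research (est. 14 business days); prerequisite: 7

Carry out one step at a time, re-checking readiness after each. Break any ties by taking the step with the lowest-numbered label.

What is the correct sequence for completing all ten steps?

9 is the only step with nothing outstanding, so it goes first.
1 and 8 are both available; 1 has the earlier label → 1.
Now 3, 6 and 8 have their prerequisites met. 3 has the earlier label, so 3 next.
6 and 8 are both available; 6 has the earlier label → 6.
5 now also ready, so the ready set is {5, 8}; 5 has the earlier label → 5.
10 now also ready, so the ready set is {8, 10}; 8 has the earlier label → 8.
Next only 10 has its prerequisites met → 10.
Ready: 2 and 7. 2 has the earlier label → 2.
7 needed 10, now all done → 7.
That leaves 4 as the only ready step → 4.

9 → 1 → 3 → 6 → 5 → 8 → 10 → 2 → 7 → 4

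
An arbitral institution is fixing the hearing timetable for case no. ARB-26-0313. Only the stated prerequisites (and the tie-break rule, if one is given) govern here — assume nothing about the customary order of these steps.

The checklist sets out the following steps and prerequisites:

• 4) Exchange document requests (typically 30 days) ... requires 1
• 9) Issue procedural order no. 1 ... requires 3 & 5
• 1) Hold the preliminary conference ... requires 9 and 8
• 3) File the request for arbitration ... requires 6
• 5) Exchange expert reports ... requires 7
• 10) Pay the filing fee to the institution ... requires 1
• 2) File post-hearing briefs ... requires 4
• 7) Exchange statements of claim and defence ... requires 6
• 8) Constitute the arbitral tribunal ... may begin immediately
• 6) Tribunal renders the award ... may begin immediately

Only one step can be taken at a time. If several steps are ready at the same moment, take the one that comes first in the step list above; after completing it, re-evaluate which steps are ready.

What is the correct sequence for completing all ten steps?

8 6 3 7 5 9 1 4 10 2

8 and 6 have no prerequisites; 8 is listed earlier, so 8 is first.
Next only 6 has its prerequisites met → 6.
3 and 7 are both available; 3 is listed earlier → 3.
7 needed 6, now all done → 7.
5 needed 7, now all done → 5.
That leaves 9 as the only ready step → 9.
Next only 1 has its prerequisites met → 1.
Ready: 4 and 10. 4 is listed earlier → 4.
2 now also ready, so the ready set is {10, 2}; 10 is listed earlier → 10.
Next only 2 has its prerequisites met → 2.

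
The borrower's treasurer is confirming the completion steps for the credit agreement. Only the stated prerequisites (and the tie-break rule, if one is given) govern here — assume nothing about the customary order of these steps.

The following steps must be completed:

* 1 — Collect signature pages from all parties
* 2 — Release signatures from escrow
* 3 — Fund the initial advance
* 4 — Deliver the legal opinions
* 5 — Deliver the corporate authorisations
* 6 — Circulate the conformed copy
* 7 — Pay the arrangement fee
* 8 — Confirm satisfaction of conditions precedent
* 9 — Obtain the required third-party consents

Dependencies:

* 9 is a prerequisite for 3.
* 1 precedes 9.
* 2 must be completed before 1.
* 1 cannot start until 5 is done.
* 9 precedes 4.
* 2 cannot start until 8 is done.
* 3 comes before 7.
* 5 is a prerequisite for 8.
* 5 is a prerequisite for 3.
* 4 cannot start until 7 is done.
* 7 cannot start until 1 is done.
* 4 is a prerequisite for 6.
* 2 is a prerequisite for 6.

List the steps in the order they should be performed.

5 → 8 → 2 → 1 → 9 → 3 → 7 → 4 → 6

5 is the only step with nothing outstanding, so it goes first.
8 needed 5, now all done → 8.
That leaves 2 as the only ready step → 2.
Next only 1 has its prerequisites met → 1.
That leaves 9 as the only ready step → 9.
3 needed 5 and 9, now all done → 3.
7 needed 1 and 3, now all done → 7.
4 needed 7 and 9, now all done → 4.
Next only 6 has its prerequisites met → 6.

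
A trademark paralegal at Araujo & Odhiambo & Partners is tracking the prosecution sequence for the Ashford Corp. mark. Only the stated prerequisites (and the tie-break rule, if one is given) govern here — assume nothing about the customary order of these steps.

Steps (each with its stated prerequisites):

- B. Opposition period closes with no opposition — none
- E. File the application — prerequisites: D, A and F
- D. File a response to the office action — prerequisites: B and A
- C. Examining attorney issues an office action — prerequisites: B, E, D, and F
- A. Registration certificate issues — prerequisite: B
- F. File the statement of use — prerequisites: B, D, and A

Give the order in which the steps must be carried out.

B A D F E C

B is the only step with nothing outstanding, so it goes first.
A needed B, now all done → A.
D needed B and A, now all done → D.
That leaves F as the only ready step → F.
That leaves E as the only ready step → E.
Next only C has its prerequisites met → C.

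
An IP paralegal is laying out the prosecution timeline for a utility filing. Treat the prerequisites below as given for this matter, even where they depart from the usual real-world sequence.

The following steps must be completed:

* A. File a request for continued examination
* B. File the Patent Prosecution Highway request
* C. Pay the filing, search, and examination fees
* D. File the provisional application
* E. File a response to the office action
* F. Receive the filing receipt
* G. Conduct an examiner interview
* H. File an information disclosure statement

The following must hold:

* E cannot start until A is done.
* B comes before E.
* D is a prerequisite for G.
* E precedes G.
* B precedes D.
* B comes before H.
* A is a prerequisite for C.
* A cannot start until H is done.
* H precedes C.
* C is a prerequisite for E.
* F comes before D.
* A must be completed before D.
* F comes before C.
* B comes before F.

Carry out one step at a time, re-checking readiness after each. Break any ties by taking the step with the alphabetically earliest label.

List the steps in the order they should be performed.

B F H A C D E G

Only B has no prerequisites, so it is first.
Ready: F and H. F has the earlier label → F.
H is the only step now ready → H.
Next only A has its prerequisites met → A.
Ready: C and D. C has the earlier label → C.
E now also ready, so the ready set is {D, E}; D has the earlier label → D.
That leaves E as the only ready step → E.
That leaves G as the only ready step → G.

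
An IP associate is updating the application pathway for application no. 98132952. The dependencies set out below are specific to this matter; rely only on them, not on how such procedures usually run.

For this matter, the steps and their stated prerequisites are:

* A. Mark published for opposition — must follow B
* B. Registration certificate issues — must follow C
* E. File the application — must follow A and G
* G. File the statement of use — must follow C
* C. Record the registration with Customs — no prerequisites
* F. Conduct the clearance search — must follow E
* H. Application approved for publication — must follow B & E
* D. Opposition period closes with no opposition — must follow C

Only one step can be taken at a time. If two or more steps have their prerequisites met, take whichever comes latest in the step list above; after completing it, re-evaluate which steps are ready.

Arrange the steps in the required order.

C, D, G, B, A, E, H, F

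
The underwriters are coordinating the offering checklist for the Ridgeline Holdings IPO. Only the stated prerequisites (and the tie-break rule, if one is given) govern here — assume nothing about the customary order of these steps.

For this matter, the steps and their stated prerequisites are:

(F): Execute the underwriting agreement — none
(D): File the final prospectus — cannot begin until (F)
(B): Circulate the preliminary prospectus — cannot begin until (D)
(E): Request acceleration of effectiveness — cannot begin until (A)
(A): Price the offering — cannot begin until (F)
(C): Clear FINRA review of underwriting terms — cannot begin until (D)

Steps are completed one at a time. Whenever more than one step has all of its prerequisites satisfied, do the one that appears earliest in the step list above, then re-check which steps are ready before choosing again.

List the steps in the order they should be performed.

(F), (D), (B), (A), (E), (C)

(F) is the only step with nothing outstanding, so it goes first.
(D) and (A) are both available; (D) is listed earlier → (D).
Ready: (B), (A) and (C). (B) is listed earlier → (B).
Ready: (A) and (C). (A) is listed earlier → (A).
Now (E) and (C) have their prerequisites met. (E) is listed earlier, so (E) next.
(C) needed (D), now all done → (C).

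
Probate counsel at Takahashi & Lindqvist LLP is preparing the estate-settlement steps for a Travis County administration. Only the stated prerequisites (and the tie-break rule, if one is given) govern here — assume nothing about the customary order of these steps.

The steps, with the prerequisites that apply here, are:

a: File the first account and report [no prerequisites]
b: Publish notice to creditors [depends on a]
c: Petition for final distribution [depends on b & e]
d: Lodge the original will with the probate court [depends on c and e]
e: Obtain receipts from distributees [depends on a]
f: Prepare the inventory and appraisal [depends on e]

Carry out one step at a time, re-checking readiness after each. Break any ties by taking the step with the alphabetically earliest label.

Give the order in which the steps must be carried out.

a b e c d f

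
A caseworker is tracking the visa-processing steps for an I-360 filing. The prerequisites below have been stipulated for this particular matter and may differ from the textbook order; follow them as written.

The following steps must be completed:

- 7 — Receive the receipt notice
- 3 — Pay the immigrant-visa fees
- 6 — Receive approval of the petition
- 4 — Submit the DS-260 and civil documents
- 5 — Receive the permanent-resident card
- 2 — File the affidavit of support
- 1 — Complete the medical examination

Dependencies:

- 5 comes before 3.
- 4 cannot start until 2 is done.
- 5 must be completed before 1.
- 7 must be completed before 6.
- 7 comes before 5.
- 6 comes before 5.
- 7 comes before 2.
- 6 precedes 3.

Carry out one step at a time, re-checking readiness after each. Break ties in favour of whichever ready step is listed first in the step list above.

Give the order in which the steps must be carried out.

7 has no prerequisites → 7 first.
6 and 2 are both available; 6 is listed earlier → 6.
Ready: 5 and 2. 5 is listed earlier → 5.
Now 3, 2 and 1 have their prerequisites met. 3 is listed earlier, so 3 next.
Now 2 and 1 have their prerequisites met. 2 is listed earlier, so 2 next.
4 now also ready, so the ready set is {4, 1}; 4 is listed earlier → 4.
1 needed 5, now all done → 1.

7 → 6 → 5 → 3 → 2 → 4 → 1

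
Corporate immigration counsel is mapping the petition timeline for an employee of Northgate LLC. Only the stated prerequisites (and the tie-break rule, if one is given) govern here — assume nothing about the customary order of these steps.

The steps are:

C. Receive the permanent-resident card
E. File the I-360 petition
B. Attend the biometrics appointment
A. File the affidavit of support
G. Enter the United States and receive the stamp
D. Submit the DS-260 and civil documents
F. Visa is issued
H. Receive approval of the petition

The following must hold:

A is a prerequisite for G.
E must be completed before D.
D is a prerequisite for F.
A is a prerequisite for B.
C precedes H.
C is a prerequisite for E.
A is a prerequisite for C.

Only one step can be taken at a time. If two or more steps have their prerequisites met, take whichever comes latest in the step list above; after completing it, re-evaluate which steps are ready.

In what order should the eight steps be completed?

A, G, B, C, H, E, D, F

A has no prerequisites → A first.
G, B and C are all available; G is listed later → G.
Now B and C have their prerequisites met. B is listed later, so B next.
C is the only step now ready → C.
Ready: H and E. H is listed later → H.
Next only E has its prerequisites met → E.
Next only D has its prerequisites met → D.
F needed D, now all done → F.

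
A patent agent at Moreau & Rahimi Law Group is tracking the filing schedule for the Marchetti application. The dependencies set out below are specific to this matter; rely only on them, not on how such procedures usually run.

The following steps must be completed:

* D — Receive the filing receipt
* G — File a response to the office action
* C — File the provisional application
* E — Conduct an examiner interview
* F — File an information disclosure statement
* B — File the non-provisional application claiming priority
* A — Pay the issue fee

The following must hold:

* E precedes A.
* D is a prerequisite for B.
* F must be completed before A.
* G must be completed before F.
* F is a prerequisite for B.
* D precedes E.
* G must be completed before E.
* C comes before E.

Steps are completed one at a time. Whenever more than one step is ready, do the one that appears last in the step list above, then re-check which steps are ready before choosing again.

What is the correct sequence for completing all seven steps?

C, G, F, D, B, E, A

Nothing is required for C, G and D. C is listed later → C first.
G and D are both available; G is listed later → G.
Ready: F and D. F is listed later → F.
D is the only step now ready → D.
Now B and E have their prerequisites met. B is listed later, so B next.
E needed C, G and D, now all done → E.
That leaves A as the only ready step → A.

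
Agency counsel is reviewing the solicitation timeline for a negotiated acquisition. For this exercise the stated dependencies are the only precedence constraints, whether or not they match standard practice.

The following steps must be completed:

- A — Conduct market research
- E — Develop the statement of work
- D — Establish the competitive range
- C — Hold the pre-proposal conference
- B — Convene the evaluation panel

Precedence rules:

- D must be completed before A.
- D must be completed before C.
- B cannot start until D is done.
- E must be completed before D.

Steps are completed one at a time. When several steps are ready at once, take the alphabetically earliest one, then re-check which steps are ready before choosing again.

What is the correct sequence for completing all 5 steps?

E, D, A, B, C

Only E has no prerequisites, so it is first.
D is the only step now ready → D.
Now A, B and C have their prerequisites met. A has the earlier label, so A next.
B and C are both available; B has the earlier label → B.
C needed D, now all done → C.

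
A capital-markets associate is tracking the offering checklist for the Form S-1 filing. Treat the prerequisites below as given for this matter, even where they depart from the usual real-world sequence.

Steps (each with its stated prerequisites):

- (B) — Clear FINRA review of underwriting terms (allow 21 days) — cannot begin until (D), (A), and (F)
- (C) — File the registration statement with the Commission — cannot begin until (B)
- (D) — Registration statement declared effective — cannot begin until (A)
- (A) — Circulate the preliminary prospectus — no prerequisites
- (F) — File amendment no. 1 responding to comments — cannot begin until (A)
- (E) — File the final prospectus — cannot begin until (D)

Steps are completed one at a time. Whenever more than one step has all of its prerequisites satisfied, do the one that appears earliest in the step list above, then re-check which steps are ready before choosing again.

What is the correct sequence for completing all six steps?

Only (A) has no prerequisites, so it is first.
(D) and (F) are both available; (D) is listed earlier → (D).
Now (F) and (E) have their prerequisites met. (F) is listed earlier, so (F) next.
Ready: (B) and (E). (B) is listed earlier → (B).
(C) and (E) are both available; (C) is listed earlier → (C).
Next only (E) has its prerequisites met → (E).

(A) → (D) → (F) → (B) → (C) → (E)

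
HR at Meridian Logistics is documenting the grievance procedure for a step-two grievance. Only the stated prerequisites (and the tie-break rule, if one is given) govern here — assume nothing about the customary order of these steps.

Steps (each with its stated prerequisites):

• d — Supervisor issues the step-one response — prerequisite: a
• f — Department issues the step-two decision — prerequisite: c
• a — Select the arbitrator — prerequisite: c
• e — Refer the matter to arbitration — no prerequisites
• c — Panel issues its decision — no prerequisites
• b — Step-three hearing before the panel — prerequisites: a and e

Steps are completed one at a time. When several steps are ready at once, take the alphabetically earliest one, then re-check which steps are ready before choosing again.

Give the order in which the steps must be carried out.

c, a, d, e, b, f

Nothing is required for c and e. c has the earlier label → c first.
Now a, e and f have their prerequisites met. a has the earlier label, so a next.
Ready: d, e and f. d has the earlier label → d.
Ready: e and f. e has the earlier label → e.
b and f are both available; b has the earlier label → b.
Next only f has its prerequisites met → f.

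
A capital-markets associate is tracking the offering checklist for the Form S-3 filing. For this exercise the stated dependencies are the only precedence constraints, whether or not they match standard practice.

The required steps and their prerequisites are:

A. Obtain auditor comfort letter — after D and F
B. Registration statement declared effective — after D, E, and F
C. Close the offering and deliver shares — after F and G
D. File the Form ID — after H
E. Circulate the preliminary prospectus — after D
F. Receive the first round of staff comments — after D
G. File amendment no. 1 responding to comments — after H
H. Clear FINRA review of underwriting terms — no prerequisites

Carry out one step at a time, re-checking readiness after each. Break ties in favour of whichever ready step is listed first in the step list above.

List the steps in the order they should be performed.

H, D, E, F, A, B, G, C

H is the only step with nothing outstanding, so it goes first.
Ready: D and G. D is listed earlier → D.
E and F now also ready, so the ready set is {E, F, G}; E is listed earlier → E.
Now F and G have their prerequisites met. F is listed earlier, so F next.
A and B now also ready, so the ready set is {A, B, G}; A is listed earlier → A.
B and G are both available; B is listed earlier → B.
G needed H, now all done → G.
C needed F and G, now all done → C.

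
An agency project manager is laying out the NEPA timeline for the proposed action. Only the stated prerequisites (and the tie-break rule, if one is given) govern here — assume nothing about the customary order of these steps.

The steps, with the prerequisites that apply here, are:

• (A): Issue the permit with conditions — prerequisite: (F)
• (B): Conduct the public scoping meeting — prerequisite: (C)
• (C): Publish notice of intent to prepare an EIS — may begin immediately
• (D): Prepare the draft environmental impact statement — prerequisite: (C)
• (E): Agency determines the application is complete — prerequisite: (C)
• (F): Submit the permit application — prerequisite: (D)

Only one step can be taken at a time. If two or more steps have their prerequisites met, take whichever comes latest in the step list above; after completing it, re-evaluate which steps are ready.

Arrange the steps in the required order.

(C) is the only step with nothing outstanding, so it goes first.
(E), (D) and (B) are all available; (E) is listed later → (E).
(D) and (B) are both available; (D) is listed later → (D).
Now (F) and (B) have their prerequisites met. (F) is listed later, so (F) next.
(A) now also ready, so the ready set is {(B), (A)}; (B) is listed later → (B).
(A) is the only step now ready → (A).

(C), (E), (D), (F), (B), (A)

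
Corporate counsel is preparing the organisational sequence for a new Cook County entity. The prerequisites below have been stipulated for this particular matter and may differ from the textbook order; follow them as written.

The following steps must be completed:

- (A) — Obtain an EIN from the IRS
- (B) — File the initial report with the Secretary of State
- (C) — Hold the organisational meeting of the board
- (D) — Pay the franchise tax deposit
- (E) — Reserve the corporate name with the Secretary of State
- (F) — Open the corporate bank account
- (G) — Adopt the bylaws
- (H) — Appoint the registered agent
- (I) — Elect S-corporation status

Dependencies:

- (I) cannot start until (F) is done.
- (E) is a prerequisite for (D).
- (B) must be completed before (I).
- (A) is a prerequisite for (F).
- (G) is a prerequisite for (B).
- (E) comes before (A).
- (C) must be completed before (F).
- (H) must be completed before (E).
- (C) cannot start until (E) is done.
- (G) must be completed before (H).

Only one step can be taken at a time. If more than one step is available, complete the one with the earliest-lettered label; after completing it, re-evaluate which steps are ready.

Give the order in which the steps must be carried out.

(G) (B) (H) (E) (A) (C) (D) (F) (I)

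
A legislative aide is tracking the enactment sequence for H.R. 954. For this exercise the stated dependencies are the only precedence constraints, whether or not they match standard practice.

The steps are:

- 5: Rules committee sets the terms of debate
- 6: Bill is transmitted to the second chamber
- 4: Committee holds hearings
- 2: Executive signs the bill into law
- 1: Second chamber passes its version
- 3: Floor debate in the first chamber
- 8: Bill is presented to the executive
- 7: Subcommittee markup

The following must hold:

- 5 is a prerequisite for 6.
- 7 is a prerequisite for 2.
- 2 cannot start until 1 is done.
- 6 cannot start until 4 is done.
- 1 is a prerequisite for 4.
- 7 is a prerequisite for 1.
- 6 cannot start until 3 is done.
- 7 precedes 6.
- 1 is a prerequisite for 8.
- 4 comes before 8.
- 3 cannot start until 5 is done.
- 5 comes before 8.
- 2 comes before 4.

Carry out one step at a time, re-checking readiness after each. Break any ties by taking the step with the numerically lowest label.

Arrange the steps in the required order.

5, 3, 7, 1, 2, 4, 6, 8

Nothing is required for 5 and 7. 5 has the earlier label → 5 first.
3 now also ready, so the ready set is {3, 7}; 3 has the earlier label → 3.
That leaves 7 as the only ready step → 7.
1 needed 7, now all done → 1.
2 is the only step now ready → 2.
4 needed 1 and 2, now all done → 4.
Now 6 and 8 have their prerequisites met. 6 has the earlier label, so 6 next.
8 is the only step now ready → 8.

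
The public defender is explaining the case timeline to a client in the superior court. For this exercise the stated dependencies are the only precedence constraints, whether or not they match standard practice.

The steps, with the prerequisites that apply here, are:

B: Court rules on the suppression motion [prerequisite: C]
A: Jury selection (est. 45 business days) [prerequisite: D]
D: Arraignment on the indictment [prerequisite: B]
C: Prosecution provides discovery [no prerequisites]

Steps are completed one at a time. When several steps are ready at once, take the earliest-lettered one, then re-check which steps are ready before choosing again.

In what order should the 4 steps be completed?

C is the only step with nothing outstanding, so it goes first.
Next only B has its prerequisites met → B.
D needed B, now all done → D.
A needed D, now all done → A.

C B D A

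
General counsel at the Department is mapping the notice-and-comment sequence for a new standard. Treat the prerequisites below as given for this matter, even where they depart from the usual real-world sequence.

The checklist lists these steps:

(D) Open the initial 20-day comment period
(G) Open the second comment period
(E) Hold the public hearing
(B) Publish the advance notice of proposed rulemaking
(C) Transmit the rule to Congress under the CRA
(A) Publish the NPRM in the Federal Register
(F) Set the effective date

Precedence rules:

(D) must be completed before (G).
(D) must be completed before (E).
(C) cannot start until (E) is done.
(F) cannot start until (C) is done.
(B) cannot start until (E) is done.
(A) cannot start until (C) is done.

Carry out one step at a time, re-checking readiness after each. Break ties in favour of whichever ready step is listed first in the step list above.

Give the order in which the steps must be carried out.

(D), (G), (E), (B), (C), (A), (F)

(D) has no prerequisites → (D) first.
Now (G) and (E) have their prerequisites met. (G) is listed earlier, so (G) next.
(E) is the only step now ready → (E).
(B) and (C) are both available; (B) is listed earlier → (B).
Next only (C) has its prerequisites met → (C).
Ready: (A) and (F). (A) is listed earlier → (A).
(F) is the only step now ready → (F).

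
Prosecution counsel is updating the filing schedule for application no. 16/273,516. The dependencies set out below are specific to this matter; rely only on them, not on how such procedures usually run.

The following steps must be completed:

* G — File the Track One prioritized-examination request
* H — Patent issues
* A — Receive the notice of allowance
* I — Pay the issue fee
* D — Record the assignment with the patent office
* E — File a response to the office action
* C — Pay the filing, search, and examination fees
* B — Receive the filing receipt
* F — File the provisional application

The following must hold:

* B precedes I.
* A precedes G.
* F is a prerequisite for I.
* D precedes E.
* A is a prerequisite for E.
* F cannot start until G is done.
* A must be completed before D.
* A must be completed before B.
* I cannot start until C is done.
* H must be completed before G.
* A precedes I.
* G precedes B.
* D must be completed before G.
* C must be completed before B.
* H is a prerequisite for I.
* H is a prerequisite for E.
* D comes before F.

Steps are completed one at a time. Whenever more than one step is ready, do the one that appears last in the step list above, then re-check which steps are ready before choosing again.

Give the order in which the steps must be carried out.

C, A and H have no prerequisites; C is listed later, so C is first.
A and H are both available; A is listed later → A.
Ready: D and H. D is listed later → D.
Next only H has its prerequisites met → H.
Ready: E and G. E is listed later → E.
G is the only step now ready → G.
Now F and B have their prerequisites met. F is listed later, so F next.
B needed C, A and G, now all done → B.
I is the only step now ready → I.

C A D H E G F B I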